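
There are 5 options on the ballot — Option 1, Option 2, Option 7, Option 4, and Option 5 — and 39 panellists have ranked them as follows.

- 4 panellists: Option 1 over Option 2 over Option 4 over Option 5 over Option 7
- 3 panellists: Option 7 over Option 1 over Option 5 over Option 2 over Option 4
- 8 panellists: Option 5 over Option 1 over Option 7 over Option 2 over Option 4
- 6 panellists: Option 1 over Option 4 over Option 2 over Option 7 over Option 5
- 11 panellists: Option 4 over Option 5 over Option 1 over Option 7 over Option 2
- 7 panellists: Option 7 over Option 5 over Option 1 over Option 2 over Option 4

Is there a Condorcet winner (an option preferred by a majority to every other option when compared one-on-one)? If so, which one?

Head-to-head results (39 voters total):
Option 1 vs Option 2: Option 1 wins 39–0.
Option 1 vs Option 7: Option 1 wins 29–10.
Option 1 vs Option 4: Option 1 wins 28–11.
Option 1 vs Option 5: Option 5 wins 26–13.
Option 2 vs Option 7: Option 7 wins 29–10.
Option 2 vs Option 4: Option 2 wins 22–17.
Option 2 vs Option 5: Option 5 wins 29–10.
Option 7 vs Option 4: Option 4 wins 21–18.
Option 7 vs Option 5: Option 5 wins 23–16.
Option 4 vs Option 5: Option 4 wins 21–18.
No candidate beats all others: Option 1 beats Option 4 beats Option 5 beats Option 1, a majority cycle.

There is no Condorcet winner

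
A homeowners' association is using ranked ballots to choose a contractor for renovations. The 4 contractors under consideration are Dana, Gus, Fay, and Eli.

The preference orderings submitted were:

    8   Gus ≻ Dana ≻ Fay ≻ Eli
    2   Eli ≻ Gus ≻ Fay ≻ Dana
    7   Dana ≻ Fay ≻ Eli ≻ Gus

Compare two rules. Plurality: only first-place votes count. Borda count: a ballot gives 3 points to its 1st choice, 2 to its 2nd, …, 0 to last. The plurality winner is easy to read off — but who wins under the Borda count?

Dana

Plurality first-place counts: Dana 7, Gus 8, Fay 0, Eli 2 → Gus.
Borda totals: Dana 37, Gus 28, Fay 24, Eli 13 → Dana.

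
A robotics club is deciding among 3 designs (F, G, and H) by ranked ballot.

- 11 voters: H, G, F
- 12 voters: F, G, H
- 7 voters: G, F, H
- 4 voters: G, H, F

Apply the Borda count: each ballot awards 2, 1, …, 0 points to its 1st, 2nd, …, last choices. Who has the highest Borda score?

G

Borda scores:
  F: 11·0 + 12·2 + 7·1 + 4·0 = 31
  G: 11·1 + 12·1 + 7·2 + 4·2 = 45
  H: 11·2 + 12·0 + 7·0 + 4·1 = 26
G has the highest total.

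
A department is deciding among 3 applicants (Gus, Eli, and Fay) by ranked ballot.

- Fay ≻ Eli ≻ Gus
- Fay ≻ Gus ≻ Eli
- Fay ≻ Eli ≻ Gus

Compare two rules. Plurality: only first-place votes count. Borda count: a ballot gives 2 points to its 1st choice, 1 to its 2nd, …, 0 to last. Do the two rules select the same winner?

Yes

Plurality first-place counts: Gus 0, Eli 0, Fay 3 → Fay.
Borda totals: Gus 1, Eli 2, Fay 6 → Fay.
The two rules agree on Fay.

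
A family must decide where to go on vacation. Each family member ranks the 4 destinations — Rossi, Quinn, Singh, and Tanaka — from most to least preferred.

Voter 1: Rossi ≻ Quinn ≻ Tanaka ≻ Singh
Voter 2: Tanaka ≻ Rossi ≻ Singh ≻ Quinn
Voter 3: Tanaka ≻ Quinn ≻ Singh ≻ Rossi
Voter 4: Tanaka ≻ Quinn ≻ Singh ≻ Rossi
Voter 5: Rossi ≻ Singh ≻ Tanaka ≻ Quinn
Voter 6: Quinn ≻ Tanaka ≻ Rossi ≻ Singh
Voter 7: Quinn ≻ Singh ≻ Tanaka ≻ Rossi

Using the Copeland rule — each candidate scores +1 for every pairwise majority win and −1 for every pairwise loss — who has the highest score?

Tanaka

Pairwise results:
  Rossi vs Quinn: Quinn wins 4–3.
  Rossi vs Singh: Rossi wins 4–3.
  Rossi vs Tanaka: Tanaka wins 5–2.
  Quinn vs Singh: Quinn wins 5–2.
  Quinn vs Tanaka: Tanaka wins 4–3.
  Singh vs Tanaka: Tanaka wins 5–2.
Copeland scores (wins − losses):
  Rossi: 1 − 2 = -1
  Quinn: 2 − 1 = 1
  Singh: 0 − 3 = -3
  Tanaka: 3 − 0 = 3
Tanaka has the best Copeland score.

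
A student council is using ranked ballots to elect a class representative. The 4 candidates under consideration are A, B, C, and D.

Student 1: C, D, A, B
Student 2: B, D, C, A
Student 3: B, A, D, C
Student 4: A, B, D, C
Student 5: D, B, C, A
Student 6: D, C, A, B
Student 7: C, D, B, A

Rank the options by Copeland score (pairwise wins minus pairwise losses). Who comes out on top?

D

Pairwise results:
  A vs B: B wins 4–3.
  A vs C: C wins 5–2.
  A vs D: D wins 5–2.
  B vs C: B wins 4–3.
  B vs D: D wins 4–3.
  C vs D: D wins 5–2.
Copeland scores (wins − losses):
  A: 0 − 3 = -3
  B: 2 − 1 = 1
  C: 1 − 2 = -1
  D: 3 − 0 = 3
D has the best Copeland score.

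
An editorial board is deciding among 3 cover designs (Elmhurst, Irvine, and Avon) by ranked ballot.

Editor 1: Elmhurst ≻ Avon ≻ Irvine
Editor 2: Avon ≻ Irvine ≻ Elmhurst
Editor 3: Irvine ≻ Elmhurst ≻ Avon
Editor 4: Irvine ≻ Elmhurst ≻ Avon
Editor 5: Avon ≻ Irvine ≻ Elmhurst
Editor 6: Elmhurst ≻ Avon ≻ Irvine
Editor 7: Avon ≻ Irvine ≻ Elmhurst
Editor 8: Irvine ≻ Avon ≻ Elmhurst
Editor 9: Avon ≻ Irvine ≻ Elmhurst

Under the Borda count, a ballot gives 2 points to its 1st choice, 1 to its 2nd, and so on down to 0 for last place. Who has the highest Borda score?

Avon

Borda scores:
  Elmhurst: 2 + 0 + 1 + 1 + 0 + 2 + 0 + 0 + 0 = 6
  Irvine: 0 + 1 + 2 + 2 + 1 + 0 + 1 + 2 + 1 = 10
  Avon: 1 + 2 + 0 + 0 + 2 + 1 + 2 + 1 + 2 = 11
Avon has the highest total.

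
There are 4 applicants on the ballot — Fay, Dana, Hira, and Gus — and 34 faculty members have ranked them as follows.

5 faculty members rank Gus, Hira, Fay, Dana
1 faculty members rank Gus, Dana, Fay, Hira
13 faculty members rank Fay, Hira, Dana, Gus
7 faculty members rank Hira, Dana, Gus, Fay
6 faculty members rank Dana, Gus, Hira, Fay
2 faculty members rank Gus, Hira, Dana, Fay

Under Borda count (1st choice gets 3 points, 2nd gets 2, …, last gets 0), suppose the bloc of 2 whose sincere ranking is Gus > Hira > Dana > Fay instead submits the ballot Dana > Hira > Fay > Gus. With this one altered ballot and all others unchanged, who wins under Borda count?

Borda totals with the altered ballot: Fay 47, Dana 53, Hira 67, Gus 37.
The winner is unchanged: still Hira.

Hira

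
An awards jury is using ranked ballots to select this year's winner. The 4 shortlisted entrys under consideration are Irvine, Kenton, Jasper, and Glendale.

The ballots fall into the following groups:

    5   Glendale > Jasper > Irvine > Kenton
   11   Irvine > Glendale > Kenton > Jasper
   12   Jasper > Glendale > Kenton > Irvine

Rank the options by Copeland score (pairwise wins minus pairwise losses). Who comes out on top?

Glendale

Pairwise results:
  Irvine vs Kenton: Irvine wins 16–12.
  Irvine vs Jasper: Jasper wins 17–11.
  Irvine vs Glendale: Glendale wins 17–11.
  Kenton vs Jasper: Jasper wins 17–11.
  Kenton vs Glendale: Glendale wins 28–0.
  Jasper vs Glendale: Glendale wins 16–12.
Copeland scores (wins − losses):
  Irvine: 1 − 2 = -1
  Kenton: 0 − 3 = -3
  Jasper: 2 − 1 = 1
  Glendale: 3 − 0 = 3
Glendale has the best Copeland score.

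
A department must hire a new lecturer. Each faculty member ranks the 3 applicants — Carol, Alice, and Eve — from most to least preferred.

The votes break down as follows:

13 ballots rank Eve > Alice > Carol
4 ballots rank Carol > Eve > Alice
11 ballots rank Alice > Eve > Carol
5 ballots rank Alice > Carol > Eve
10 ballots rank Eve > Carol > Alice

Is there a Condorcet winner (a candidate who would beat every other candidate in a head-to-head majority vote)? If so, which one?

Head-to-head results (43 voters total):
Carol vs Alice: Alice wins 29–14.
Carol vs Eve: Eve wins 34–9.
Alice vs Eve: Eve wins 27–16.
Eve beats each rival — Carol (34–9), Alice (27–16) — so Eve is the Condorcet winner.

Eve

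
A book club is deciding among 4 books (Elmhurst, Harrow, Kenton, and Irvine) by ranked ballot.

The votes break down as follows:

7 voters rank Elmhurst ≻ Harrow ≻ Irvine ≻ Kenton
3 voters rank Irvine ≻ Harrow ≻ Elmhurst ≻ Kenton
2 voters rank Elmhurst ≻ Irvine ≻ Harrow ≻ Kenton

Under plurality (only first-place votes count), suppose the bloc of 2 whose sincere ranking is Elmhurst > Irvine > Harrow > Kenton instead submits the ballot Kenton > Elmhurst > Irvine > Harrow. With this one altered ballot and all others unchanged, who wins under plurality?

Elmhurst

First-place totals with the altered ballot: Elmhurst 7, Harrow 0, Kenton 2, Irvine 3.
The winner is unchanged: still Elmhurst.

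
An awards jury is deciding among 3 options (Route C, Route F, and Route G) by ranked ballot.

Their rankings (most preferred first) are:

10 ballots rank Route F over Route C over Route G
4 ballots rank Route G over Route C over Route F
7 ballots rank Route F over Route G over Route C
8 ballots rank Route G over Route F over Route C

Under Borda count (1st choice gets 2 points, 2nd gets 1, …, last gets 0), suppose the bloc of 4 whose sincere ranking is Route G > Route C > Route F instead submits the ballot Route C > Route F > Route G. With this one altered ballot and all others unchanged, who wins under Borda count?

Route F

Borda totals with the altered ballot: Route C 18, Route F 46, Route G 23.
The winner is unchanged: still Route F.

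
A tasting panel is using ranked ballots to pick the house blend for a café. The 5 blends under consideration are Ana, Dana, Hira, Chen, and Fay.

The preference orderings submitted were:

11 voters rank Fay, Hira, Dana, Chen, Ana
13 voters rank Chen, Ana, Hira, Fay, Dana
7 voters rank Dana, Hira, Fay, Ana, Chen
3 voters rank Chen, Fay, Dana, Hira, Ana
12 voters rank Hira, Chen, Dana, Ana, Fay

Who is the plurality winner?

Chen

First-place vote totals:
  Ana: 0
  Dana: 7
  Hira: 12
  Chen: 16
  Fay: 11
Chen has the most first-place votes.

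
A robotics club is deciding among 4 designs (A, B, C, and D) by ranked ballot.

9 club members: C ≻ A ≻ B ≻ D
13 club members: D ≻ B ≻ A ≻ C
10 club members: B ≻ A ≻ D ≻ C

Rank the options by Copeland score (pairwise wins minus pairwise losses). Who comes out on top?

Pairwise results:
  A vs B: B wins 23–9.
  A vs C: A wins 23–9.
  A vs D: A wins 19–13.
  B vs C: B wins 23–9.
  B vs D: B wins 19–13.
  C vs D: D wins 23–9.
Copeland scores (wins − losses):
  A: 2 − 1 = 1
  B: 3 − 0 = 3
  C: 0 − 3 = -3
  D: 1 − 2 = -1
B has the best Copeland score.

B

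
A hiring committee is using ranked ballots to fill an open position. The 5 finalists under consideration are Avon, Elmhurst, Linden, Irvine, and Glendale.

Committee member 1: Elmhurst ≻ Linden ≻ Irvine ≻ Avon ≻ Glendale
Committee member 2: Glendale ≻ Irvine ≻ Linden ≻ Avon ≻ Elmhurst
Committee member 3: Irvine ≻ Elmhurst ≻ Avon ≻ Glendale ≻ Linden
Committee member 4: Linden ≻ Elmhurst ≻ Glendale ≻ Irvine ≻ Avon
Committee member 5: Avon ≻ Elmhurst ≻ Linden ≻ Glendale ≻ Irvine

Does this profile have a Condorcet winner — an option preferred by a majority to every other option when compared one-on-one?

Head-to-head results (5 voters total):
Avon vs Elmhurst: Elmhurst wins 3–2.
Avon vs Linden: Linden wins 3–2.
Avon vs Irvine: Irvine wins 4–1.
Avon vs Glendale: Avon wins 3–2.
Elmhurst vs Linden: Elmhurst wins 3–2.
Elmhurst vs Irvine: Elmhurst wins 3–2.
Elmhurst vs Glendale: Elmhurst wins 4–1.
Linden vs Irvine: Linden wins 3–2.
Linden vs Glendale: Linden wins 3–2.
Irvine vs Glendale: Glendale wins 3–2.
Elmhurst beats each rival — Avon (3–2), Linden (3–2), Irvine (3–2), Glendale (4–1) — so Elmhurst is the Condorcet winner.

Yes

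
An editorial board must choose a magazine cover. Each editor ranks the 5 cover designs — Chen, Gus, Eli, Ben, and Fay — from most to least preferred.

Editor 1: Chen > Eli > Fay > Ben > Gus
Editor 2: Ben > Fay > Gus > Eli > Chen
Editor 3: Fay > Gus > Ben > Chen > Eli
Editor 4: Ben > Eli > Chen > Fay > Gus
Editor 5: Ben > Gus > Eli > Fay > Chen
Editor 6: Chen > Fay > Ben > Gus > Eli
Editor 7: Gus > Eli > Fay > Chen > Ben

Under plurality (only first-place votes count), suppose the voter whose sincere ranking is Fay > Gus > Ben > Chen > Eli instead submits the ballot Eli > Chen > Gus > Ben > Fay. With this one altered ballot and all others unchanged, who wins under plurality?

First-place totals with the altered ballot: Chen 2, Gus 1, Eli 1, Ben 3, Fay 0.
The winner is unchanged: still Ben.

Ben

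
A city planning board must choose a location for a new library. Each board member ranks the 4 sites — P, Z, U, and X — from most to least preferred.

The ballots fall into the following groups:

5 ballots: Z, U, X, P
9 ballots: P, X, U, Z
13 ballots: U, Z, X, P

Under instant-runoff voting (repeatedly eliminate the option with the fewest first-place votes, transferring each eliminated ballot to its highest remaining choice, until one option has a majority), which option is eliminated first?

X

Round 1: U 13, P 9, Z 5, X 0. X has the fewest and is eliminated.
Round 2: U 13, P 9, Z 5. Z has the fewest and is eliminated.
Round 3: U 18, P 9. U has a majority.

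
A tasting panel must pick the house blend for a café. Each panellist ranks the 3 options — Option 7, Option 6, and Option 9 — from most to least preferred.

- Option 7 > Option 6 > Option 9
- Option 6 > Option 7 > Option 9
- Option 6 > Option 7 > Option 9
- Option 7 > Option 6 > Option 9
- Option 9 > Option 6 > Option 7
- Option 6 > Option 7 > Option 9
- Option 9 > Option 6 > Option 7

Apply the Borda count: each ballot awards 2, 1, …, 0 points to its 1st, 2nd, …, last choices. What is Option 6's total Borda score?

Borda scores:
  Option 7: 2 + 1 + 1 + 2 + 0 + 1 + 0 = 7
  Option 6: 1 + 2 + 2 + 1 + 1 + 2 + 1 = 10
  Option 9: 0 + 0 + 0 + 0 + 2 + 0 + 2 = 4

10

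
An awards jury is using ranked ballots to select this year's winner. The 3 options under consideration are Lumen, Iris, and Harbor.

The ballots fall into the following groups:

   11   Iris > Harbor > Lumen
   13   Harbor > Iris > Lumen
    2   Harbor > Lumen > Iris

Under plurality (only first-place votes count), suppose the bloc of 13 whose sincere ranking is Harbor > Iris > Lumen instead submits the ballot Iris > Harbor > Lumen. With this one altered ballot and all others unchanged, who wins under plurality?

First-place totals with the altered ballot: Lumen 0, Iris 24, Harbor 2.
The switch changes the winner from Harbor to Iris.

Iris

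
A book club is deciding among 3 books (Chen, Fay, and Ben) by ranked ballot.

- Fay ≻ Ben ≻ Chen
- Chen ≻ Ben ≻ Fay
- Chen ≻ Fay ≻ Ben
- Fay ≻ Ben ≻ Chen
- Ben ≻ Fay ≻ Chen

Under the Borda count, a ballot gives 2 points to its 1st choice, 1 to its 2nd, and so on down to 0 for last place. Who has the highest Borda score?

Fay

Borda scores:
  Chen: 0 + 2 + 2 + 0 + 0 = 4
  Fay: 2 + 0 + 1 + 2 + 1 = 6
  Ben: 1 + 1 + 0 + 1 + 2 = 5
Fay has the highest total.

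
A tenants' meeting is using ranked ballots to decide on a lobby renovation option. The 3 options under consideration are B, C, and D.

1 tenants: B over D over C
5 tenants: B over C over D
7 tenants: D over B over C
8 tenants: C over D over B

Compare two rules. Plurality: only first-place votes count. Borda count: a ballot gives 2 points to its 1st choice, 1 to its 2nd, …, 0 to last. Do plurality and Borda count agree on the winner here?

Plurality first-place counts: B 6, C 8, D 7 → C.
Borda totals: B 19, C 21, D 23 → D.
The two rules disagree: plurality picks C, Borda picks D.

No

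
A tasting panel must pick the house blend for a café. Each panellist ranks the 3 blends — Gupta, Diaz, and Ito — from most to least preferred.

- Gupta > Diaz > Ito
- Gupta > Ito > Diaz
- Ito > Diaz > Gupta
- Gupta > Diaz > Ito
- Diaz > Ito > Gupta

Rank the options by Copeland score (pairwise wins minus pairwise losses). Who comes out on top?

Pairwise results:
  Gupta vs Diaz: Gupta wins 3–2.
  Gupta vs Ito: Gupta wins 3–2.
  Diaz vs Ito: Diaz wins 3–2.
Copeland scores (wins − losses):
  Gupta: 2 − 0 = 2
  Diaz: 1 − 1 = 0
  Ito: 0 − 2 = -2
Gupta has the best Copeland score.

Gupta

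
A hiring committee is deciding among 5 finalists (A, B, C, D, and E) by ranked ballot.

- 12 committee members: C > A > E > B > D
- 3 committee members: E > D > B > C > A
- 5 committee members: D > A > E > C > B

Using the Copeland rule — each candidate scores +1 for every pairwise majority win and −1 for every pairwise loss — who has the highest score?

Pairwise results:
  A vs B: A wins 17–3.
  A vs C: C wins 15–5.
  A vs D: A wins 12–8.
  A vs E: A wins 17–3.
  B vs C: C wins 17–3.
  B vs D: B wins 12–8.
  B vs E: E wins 20–0.
  C vs D: C wins 12–8.
  C vs E: C wins 12–8.
  D vs E: E wins 15–5.
Copeland scores (wins − losses):
  A: 3 − 1 = 2
  B: 1 − 3 = -2
  C: 4 − 0 = 4
  D: 0 − 4 = -4
  E: 2 − 2 = 0
C has the best Copeland score.

C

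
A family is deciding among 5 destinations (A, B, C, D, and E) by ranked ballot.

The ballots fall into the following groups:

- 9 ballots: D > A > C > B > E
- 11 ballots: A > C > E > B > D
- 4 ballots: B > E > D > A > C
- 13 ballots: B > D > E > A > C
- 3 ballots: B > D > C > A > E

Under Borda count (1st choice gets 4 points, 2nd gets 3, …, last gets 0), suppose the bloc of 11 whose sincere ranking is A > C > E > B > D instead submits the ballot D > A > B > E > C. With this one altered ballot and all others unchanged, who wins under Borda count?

Borda totals with the altered ballot: A 80, B 111, C 24, D 136, E 49.
The switch changes the winner from B to D.

D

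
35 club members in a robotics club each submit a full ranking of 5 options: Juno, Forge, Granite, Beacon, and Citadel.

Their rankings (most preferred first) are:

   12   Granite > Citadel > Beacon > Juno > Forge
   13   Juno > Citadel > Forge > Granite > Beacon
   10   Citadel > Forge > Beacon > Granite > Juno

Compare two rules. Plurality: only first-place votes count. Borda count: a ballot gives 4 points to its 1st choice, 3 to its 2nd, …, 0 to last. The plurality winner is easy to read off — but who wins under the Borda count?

Plurality first-place counts: Juno 13, Forge 0, Granite 12, Beacon 0, Citadel 10 → Juno.
Borda totals: Juno 64, Forge 56, Granite 71, Beacon 44, Citadel 115 → Citadel.

Citadel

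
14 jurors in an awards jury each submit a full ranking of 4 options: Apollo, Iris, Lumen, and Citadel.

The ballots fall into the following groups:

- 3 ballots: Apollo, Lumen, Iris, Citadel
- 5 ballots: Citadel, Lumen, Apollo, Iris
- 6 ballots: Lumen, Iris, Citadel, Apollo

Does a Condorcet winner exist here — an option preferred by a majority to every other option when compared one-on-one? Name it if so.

Lumen

Head-to-head results (14 voters total):
Apollo vs Iris: Apollo wins 8–6.
Apollo vs Lumen: Lumen wins 11–3.
Apollo vs Citadel: Citadel wins 11–3.
Iris vs Lumen: Lumen wins 14–0.
Iris vs Citadel: Iris wins 9–5.
Lumen vs Citadel: Lumen wins 9–5.
Lumen beats each rival — Apollo (11–3), Iris (14–0), Citadel (9–5) — so Lumen is the Condorcet winner.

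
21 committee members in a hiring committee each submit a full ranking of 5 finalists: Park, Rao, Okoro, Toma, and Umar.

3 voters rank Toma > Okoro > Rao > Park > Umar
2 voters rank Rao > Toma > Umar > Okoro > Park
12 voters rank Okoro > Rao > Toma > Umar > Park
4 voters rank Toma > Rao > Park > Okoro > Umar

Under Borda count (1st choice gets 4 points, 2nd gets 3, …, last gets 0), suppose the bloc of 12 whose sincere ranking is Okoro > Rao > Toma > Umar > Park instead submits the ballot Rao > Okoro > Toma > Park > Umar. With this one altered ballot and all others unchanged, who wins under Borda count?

Rao

Borda totals with the altered ballot: Park 23, Rao 74, Okoro 51, Toma 58, Umar 4.
The switch changes the winner from Okoro to Rao.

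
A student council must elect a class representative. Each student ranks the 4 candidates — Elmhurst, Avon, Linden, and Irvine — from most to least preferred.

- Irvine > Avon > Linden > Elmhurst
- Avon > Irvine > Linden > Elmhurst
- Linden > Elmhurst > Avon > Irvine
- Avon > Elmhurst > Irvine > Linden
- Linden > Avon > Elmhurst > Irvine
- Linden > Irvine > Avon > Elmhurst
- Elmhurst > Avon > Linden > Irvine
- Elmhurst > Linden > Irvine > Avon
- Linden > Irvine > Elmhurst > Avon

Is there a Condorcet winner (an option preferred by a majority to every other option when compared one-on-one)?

Head-to-head results (9 voters total):
Elmhurst vs Avon: Avon wins 5–4.
Elmhurst vs Linden: Linden wins 6–3.
Elmhurst vs Irvine: Elmhurst wins 5–4.
Avon vs Linden: Linden wins 5–4.
Avon vs Irvine: Avon wins 5–4.
Linden vs Irvine: Linden wins 6–3.
Linden beats each rival — Elmhurst (6–3), Avon (5–4), Irvine (6–3) — so Linden is the Condorcet winner.

Yes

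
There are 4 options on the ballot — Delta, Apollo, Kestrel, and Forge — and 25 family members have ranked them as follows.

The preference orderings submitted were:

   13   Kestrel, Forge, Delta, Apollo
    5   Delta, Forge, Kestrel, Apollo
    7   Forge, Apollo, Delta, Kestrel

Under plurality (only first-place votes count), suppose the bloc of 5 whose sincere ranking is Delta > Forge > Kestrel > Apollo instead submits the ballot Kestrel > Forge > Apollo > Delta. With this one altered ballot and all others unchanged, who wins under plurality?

First-place totals with the altered ballot: Delta 0, Apollo 0, Kestrel 18, Forge 7.
The winner is unchanged: still Kestrel.

Kestrel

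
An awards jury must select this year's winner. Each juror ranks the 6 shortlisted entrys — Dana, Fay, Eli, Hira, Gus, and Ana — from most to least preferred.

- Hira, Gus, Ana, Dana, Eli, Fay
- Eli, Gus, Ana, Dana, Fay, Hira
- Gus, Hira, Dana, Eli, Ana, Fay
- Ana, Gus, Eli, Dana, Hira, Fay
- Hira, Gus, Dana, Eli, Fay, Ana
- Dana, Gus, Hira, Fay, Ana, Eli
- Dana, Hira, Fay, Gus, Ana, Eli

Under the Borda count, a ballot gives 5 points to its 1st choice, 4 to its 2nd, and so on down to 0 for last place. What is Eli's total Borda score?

13

Borda scores:
  Dana: 2 + 2 + 3 + 2 + 3 + 5 + 5 = 22
  Fay: 0 + 1 + 0 + 0 + 1 + 2 + 3 = 7
  Eli: 1 + 5 + 2 + 3 + 2 + 0 + 0 = 13
  Hira: 5 + 0 + 4 + 1 + 5 + 3 + 4 = 22
  Gus: 4 + 4 + 5 + 4 + 4 + 4 + 2 = 27
  Ana: 3 + 3 + 1 + 5 + 0 + 1 + 1 = 14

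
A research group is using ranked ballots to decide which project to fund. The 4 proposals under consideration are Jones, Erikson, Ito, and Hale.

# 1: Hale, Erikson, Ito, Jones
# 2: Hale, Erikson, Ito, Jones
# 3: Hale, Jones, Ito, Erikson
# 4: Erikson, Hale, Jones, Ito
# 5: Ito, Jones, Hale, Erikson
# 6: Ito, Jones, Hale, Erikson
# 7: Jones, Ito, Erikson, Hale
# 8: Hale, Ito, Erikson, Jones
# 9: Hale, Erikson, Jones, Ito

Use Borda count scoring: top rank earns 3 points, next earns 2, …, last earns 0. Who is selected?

Borda scores:
  Jones: 0 + 0 + 2 + 1 + 2 + 2 + 3 + 0 + 1 = 11
  Erikson: 2 + 2 + 0 + 3 + 0 + 0 + 1 + 1 + 2 = 11
  Ito: 1 + 1 + 1 + 0 + 3 + 3 + 2 + 2 + 0 = 13
  Hale: 3 + 3 + 3 + 2 + 1 + 1 + 0 + 3 + 3 = 19
Hale has the highest total.

Hale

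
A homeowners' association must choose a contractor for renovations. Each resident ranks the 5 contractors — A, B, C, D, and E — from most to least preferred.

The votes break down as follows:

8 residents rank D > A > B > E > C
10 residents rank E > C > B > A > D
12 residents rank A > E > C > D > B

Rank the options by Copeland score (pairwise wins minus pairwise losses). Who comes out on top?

Pairwise results:
  A vs B: A wins 20–10.
  A vs C: A wins 20–10.
  A vs D: A wins 22–8.
  A vs E: A wins 20–10.
  B vs C: C wins 22–8.
  B vs D: D wins 20–10.
  B vs E: E wins 22–8.
  C vs D: C wins 22–8.
  C vs E: E wins 30–0.
  D vs E: E wins 22–8.
Copeland scores (wins − losses):
  A: 4 − 0 = 4
  B: 0 − 4 = -4
  C: 2 − 2 = 0
  D: 1 − 3 = -2
  E: 3 − 1 = 2
A has the best Copeland score.

A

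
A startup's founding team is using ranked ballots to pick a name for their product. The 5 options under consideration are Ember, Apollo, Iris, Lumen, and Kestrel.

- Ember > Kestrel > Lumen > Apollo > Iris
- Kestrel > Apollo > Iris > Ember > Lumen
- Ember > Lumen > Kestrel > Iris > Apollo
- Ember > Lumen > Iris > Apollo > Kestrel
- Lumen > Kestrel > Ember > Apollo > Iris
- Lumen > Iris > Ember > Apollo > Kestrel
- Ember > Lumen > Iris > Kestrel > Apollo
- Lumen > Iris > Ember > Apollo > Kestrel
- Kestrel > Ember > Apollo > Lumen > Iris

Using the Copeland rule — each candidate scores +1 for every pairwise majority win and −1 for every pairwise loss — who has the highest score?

Ember

Pairwise results:
  Ember vs Apollo: Ember wins 8–1.
  Ember vs Iris: Ember wins 6–3.
  Ember vs Lumen: Ember wins 6–3.
  Ember vs Kestrel: Ember wins 6–3.
  Apollo vs Iris: Iris wins 5–4.
  Apollo vs Lumen: Lumen wins 7–2.
  Apollo vs Kestrel: Kestrel wins 6–3.
  Iris vs Lumen: Lumen wins 8–1.
  Iris vs Kestrel: Kestrel wins 5–4.
  Lumen vs Kestrel: Lumen wins 6–3.
Copeland scores (wins − losses):
  Ember: 4 − 0 = 4
  Apollo: 0 − 4 = -4
  Iris: 1 − 3 = -2
  Lumen: 3 − 1 = 2
  Kestrel: 2 − 2 = 0
Ember has the best Copeland score.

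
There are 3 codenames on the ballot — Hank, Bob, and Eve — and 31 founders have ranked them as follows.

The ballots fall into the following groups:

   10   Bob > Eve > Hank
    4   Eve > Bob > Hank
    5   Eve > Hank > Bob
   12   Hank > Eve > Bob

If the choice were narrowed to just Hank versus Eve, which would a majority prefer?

Ballots ranking Hank above Eve: 12.
Ballots ranking Eve above Hank: 10+4+5 = 19.
Eve wins the head-to-head, 19–12.

Eve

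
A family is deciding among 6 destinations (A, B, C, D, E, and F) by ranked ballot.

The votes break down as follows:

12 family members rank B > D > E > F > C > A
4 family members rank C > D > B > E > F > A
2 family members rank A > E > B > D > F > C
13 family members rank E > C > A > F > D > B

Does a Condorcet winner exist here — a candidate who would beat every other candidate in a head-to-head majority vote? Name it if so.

Head-to-head results (31 voters total):
A vs B: B wins 16–15.
A vs C: C wins 29–2.
A vs D: D wins 16–15.
A vs E: E wins 29–2.
A vs F: F wins 16–15.
B vs C: C wins 17–14.
B vs D: D wins 17–14.
B vs E: B wins 16–15.
B vs F: B wins 18–13.
C vs D: C wins 17–14.
C vs E: E wins 27–4.
C vs F: C wins 17–14.
D vs E: D wins 16–15.
D vs F: D wins 18–13.
E vs F: E wins 31–0.
No candidate beats all others: B beats E beats C beats B, a majority cycle.

No Condorcet winner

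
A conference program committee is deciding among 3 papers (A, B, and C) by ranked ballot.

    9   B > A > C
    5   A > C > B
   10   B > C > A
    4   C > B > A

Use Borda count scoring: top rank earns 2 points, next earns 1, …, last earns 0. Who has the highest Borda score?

Borda scores:
  A: 9·1 + 5·2 + 10·0 + 4·0 = 19
  B: 9·2 + 5·0 + 10·2 + 4·1 = 42
  C: 9·0 + 5·1 + 10·1 + 4·2 = 23
B has the highest total.

B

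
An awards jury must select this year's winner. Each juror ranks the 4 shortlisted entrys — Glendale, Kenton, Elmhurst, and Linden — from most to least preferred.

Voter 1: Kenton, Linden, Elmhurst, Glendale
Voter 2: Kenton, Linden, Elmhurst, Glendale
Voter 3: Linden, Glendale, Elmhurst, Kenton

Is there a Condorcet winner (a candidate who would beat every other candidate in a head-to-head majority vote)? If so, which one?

Kenton

Head-to-head results (3 voters total):
Glendale vs Kenton: Kenton wins 2–1.
Glendale vs Elmhurst: Elmhurst wins 2–1.
Glendale vs Linden: Linden wins 3–0.
Kenton vs Elmhurst: Kenton wins 2–1.
Kenton vs Linden: Kenton wins 2–1.
Elmhurst vs Linden: Linden wins 3–0.
Kenton beats each rival — Glendale (2–1), Elmhurst (2–1), Linden (2–1) — so Kenton is the Condorcet winner.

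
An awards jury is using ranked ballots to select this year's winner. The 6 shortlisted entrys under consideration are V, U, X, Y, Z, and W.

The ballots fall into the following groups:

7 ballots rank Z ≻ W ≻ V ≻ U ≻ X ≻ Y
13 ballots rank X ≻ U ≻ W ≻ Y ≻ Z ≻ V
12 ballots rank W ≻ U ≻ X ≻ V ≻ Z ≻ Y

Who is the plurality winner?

X

First-place vote totals:
  V: 0
  U: 0
  X: 13
  Y: 0
  Z: 7
  W: 12
X has the most first-place votes.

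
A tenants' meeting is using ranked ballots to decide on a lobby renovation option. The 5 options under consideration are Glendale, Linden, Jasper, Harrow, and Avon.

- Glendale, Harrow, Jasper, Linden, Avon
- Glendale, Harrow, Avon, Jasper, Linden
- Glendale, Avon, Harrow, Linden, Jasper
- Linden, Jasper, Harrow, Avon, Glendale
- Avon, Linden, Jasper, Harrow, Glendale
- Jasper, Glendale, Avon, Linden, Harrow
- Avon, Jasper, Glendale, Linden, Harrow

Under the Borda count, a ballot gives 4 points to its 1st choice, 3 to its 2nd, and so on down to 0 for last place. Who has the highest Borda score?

Borda scores:
  Glendale: 4 + 4 + 4 + 0 + 0 + 3 + 2 = 17
  Linden: 1 + 0 + 1 + 4 + 3 + 1 + 1 = 11
  Jasper: 2 + 1 + 0 + 3 + 2 + 4 + 3 = 15
  Harrow: 3 + 3 + 2 + 2 + 1 + 0 + 0 = 11
  Avon: 0 + 2 + 3 + 1 + 4 + 2 + 4 = 16
Glendale has the highest total.

Glendale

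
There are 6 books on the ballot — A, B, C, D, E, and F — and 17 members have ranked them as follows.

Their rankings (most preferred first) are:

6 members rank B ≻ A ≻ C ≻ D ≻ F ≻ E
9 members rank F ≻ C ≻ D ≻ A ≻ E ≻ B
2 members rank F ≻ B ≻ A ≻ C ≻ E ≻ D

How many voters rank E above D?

2

Ballots ranking E above D: 2.
Ballots ranking D above E: 6+9 = 15.
So 2 of 17 voters prefer E to D.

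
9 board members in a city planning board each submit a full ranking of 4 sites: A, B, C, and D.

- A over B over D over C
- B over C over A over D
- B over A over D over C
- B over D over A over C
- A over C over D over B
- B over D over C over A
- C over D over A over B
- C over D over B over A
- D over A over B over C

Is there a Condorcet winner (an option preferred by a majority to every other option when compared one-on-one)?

Head-to-head results (9 voters total):
A vs B: B wins 5–4.
A vs C: A wins 5–4.
A vs D: D wins 5–4.
B vs C: B wins 6–3.
B vs D: B wins 5–4.
C vs D: D wins 5–4.
B beats each rival — A (5–4), C (6–3), D (5–4) — so B is the Condorcet winner.

Yes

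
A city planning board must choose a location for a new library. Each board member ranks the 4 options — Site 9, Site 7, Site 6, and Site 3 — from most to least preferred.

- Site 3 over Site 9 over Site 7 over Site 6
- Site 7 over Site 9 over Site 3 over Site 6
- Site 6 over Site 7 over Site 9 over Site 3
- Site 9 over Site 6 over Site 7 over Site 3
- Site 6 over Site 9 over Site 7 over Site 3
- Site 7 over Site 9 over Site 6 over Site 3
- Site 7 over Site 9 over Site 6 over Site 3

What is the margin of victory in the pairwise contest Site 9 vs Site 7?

Ballots ranking Site 9 above Site 7: 3.
Ballots ranking Site 7 above Site 9: 4.
Site 7 wins 4–3, a margin of 1.

1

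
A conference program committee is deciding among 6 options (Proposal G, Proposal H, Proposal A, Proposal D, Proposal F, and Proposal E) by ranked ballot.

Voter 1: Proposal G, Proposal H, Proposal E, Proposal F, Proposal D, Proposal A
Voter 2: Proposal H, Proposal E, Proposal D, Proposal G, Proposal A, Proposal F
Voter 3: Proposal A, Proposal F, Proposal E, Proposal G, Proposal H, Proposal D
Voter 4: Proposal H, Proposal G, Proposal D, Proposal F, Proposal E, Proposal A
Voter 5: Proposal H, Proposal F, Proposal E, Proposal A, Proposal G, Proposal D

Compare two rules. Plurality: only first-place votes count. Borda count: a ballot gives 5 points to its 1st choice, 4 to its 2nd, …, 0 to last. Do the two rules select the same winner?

Plurality first-place counts: Proposal G 1, Proposal H 3, Proposal A 1, Proposal D 0, Proposal F 0, Proposal E 0 → Proposal H.
Borda totals: Proposal G 14, Proposal H 20, Proposal A 8, Proposal D 7, Proposal F 12, Proposal E 14 → Proposal H.
The two rules agree on Proposal H.

Yes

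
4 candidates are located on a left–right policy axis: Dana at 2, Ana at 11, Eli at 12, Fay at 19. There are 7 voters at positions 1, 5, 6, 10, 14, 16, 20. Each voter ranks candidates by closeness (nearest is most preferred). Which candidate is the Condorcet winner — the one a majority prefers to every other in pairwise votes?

With single-peaked preferences on a line, the Condorcet winner is the candidate closest to the median voter.
The median voter (position 10) is closest to Ana at 11.
Check: Ana vs Dana — voters closer to Ana: 4 of 7.

Ana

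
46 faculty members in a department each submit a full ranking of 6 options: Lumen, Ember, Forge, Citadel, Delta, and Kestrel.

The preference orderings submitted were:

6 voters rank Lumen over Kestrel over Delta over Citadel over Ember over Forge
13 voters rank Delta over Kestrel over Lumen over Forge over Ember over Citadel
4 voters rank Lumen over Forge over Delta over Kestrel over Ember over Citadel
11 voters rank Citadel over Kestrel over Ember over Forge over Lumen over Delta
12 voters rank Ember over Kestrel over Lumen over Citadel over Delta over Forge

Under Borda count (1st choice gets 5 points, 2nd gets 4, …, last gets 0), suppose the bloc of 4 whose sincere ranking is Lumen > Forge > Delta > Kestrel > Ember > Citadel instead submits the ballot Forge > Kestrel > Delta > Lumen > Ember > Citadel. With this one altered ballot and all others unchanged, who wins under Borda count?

Borda totals with the altered ballot: Lumen 124, Ember 116, Forge 68, Citadel 91, Delta 107, Kestrel 184.
The winner is unchanged: still Kestrel.

Kestrel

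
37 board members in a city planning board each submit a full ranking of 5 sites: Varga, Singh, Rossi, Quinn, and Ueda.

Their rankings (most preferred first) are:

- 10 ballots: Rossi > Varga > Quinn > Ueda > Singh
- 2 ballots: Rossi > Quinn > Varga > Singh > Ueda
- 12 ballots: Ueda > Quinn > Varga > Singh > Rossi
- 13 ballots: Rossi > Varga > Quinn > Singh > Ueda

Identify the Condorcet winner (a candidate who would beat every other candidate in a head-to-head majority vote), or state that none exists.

Head-to-head results (37 voters total):
Varga vs Singh: Varga wins 37–0.
Varga vs Rossi: Rossi wins 25–12.
Varga vs Quinn: Varga wins 23–14.
Varga vs Ueda: Varga wins 25–12.
Singh vs Rossi: Rossi wins 25–12.
Singh vs Quinn: Quinn wins 37–0.
Singh vs Ueda: Ueda wins 22–15.
Rossi vs Quinn: Rossi wins 25–12.
Rossi vs Ueda: Rossi wins 25–12.
Quinn vs Ueda: Quinn wins 25–12.
Rossi beats each rival — Varga (25–12), Singh (25–12), Quinn (25–12), Ueda (25–12) — so Rossi is the Condorcet winner.

Rossi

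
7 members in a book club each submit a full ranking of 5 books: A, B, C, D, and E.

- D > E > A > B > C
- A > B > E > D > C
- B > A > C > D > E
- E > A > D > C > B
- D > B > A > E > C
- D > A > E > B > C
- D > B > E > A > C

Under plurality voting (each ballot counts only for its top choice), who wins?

D

First-place vote totals:
  A: 1
  B: 1
  C: 0
  D: 4
  E: 1
D has the most first-place votes.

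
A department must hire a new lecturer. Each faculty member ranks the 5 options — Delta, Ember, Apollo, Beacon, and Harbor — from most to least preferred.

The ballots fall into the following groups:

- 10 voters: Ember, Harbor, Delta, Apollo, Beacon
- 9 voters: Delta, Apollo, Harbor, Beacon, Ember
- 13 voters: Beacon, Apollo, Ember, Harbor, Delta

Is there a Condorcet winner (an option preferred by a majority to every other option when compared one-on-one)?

Head-to-head results (32 voters total):
Delta vs Ember: Ember wins 23–9.
Delta vs Apollo: Delta wins 19–13.
Delta vs Beacon: Delta wins 19–13.
Delta vs Harbor: Harbor wins 23–9.
Ember vs Apollo: Apollo wins 22–10.
Ember vs Beacon: Beacon wins 22–10.
Ember vs Harbor: Ember wins 23–9.
Apollo vs Beacon: Apollo wins 19–13.
Apollo vs Harbor: Apollo wins 22–10.
Beacon vs Harbor: Harbor wins 19–13.
No candidate beats all others: Delta beats Apollo beats Ember beats Delta, a majority cycle.

No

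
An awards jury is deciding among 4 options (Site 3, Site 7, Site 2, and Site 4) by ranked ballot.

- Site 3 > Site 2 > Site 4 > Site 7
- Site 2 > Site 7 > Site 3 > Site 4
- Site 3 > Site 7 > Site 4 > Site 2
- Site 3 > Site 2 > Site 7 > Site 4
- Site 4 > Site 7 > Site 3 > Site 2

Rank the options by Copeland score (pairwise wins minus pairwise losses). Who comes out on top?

Pairwise results:
  Site 3 vs Site 7: Site 3 wins 3–2.
  Site 3 vs Site 2: Site 3 wins 4–1.
  Site 3 vs Site 4: Site 3 wins 4–1.
  Site 7 vs Site 2: Site 2 wins 3–2.
  Site 7 vs Site 4: Site 7 wins 3–2.
  Site 2 vs Site 4: Site 2 wins 3–2.
Copeland scores (wins − losses):
  Site 3: 3 − 0 = 3
  Site 7: 1 − 2 = -1
  Site 2: 2 − 1 = 1
  Site 4: 0 − 3 = -3
Site 3 has the best Copeland score.

Site 3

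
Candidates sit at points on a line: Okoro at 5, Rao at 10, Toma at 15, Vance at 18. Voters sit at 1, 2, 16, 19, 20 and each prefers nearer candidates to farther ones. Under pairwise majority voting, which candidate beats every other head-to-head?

With single-peaked preferences on a line, the Condorcet winner is the candidate closest to the median voter.
The median voter (position 16) is closest to Toma at 15.
Check: Toma vs Vance — voters closer to Toma: 3 of 5.

Toma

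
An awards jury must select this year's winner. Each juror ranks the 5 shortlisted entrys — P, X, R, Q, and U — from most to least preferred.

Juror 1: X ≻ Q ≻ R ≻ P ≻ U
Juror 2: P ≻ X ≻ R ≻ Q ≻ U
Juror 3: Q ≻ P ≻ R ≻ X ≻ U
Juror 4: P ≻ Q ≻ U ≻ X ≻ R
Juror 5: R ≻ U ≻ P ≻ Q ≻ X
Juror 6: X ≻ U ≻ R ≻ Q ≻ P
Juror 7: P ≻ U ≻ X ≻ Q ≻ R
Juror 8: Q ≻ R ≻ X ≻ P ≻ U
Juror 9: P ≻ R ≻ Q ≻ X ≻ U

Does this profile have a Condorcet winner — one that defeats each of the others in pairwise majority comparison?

Head-to-head results (9 voters total):
P vs X: P wins 6–3.
P vs R: P wins 5–4.
P vs Q: P wins 5–4.
P vs U: P wins 7–2.
X vs R: X wins 5–4.
X vs Q: Q wins 5–4.
X vs U: X wins 6–3.
R vs Q: Q wins 5–4.
R vs U: R wins 6–3.
Q vs U: Q wins 6–3.
P beats each rival — X (6–3), R (5–4), Q (5–4), U (7–2) — so P is the Condorcet winner.

Yes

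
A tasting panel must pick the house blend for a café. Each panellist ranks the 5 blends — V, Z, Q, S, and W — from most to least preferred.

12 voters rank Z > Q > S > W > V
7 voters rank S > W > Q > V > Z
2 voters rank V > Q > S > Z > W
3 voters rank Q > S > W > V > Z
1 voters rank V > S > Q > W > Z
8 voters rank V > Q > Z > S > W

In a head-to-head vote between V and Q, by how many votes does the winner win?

11

Ballots ranking V above Q: 2+1+8 = 11.
Ballots ranking Q above V: 12+7+3 = 22.
Q wins 22–11, a margin of 11.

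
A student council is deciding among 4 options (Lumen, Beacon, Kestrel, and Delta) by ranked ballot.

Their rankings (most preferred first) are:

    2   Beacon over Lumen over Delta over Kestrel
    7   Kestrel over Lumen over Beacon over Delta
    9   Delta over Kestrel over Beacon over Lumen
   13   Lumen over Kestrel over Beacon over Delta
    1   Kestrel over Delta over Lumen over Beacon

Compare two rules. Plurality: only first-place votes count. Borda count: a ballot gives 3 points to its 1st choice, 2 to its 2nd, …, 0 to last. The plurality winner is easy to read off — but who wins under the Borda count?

Kestrel

Plurality first-place counts: Lumen 13, Beacon 2, Kestrel 8, Delta 9 → Lumen.
Borda totals: Lumen 58, Beacon 35, Kestrel 68, Delta 31 → Kestrel.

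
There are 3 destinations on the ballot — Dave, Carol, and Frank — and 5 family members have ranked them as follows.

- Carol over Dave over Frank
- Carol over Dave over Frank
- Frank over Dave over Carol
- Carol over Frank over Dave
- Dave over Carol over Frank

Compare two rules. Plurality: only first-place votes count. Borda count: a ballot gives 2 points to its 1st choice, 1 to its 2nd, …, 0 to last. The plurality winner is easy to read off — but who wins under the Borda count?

Plurality first-place counts: Dave 1, Carol 3, Frank 1 → Carol.
Borda totals: Dave 5, Carol 7, Frank 3 → Carol.

Carol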